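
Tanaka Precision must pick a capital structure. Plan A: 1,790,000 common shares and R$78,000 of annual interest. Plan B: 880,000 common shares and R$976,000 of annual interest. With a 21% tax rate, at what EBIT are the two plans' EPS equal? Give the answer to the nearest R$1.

Set EPS_A = EPS_B: (EBIT − R$78,000)(1 − 0.21) ÷ 1,790,000 = (EBIT − R$976,000)(1 − 0.21) ÷ 880,000.
The (1 − t) factor cancels: (EBIT − 78,000) × 880,000 = (EBIT − 976,000) × 1,790,000.
EBIT × (1,790,000 − 880,000) = 976,000 × 1,790,000 − 78,000 × 880,000 = 1,678,400,000,000, so EBIT = 1,678,400,000,000 ÷ 910,000 = 1,844,395.60.

R$1,844,396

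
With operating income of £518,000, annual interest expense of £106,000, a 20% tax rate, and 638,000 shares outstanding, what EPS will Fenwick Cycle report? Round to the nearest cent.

£0.52

Pre-tax income = £518,000 − £106,000.00 = £412,000.00.
After tax at 20%: net income = £412,000.00 × 0.80 = £329,600.00.
Per share: £329,600.00 / 638,000 shares = £0.52.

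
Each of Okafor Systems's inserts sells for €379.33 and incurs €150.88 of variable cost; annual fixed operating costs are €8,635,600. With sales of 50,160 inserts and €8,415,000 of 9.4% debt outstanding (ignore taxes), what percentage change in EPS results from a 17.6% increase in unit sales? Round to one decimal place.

+99.2%

At 50,160 units, contribution = 50,160 × €228.45 = €11,459,052.00.
Operating income = contribution − fixed costs = €11,459,052.00 − €8,635,600 = €2,823,452.00.
Interest = €791,010.00, so EBIT − I = €2,032,442.00.
DCL = total CM / (EBIT − I) = €11,459,052.00 / €2,032,442.00 = 5.6381.
%ΔEPS = DCL × %ΔSales = 5.6381 × +17.6% = +99.2%.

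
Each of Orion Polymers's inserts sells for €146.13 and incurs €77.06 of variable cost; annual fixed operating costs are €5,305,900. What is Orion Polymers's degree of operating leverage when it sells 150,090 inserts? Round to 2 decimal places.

Total contribution margin = 150,090 × €69.07 = €10,366,716.30.
Operating income = contribution − fixed costs = €10,366,716.30 − €5,305,900 = €5,060,816.30.
Degree of operating leverage = €10,366,716.30 / €5,060,816.30 = 2.0484.

2.05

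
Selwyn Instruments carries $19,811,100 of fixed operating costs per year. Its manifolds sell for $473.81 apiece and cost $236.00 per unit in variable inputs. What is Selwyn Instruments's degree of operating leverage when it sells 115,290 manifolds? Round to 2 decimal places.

3.60

At 115,290 units, contribution = 115,290 × $237.81 = $27,417,114.90.
EBIT = $27,417,114.90 − $19,811,100 = $7,606,014.90.
DOL = contribution ÷ EBIT = $27,417,114.90 ÷ $7,606,014.90 = 3.6047.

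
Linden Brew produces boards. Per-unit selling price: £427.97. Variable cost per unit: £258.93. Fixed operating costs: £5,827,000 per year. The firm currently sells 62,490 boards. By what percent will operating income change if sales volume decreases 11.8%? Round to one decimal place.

-26.3%

Contribution at this volume is 62,490 × £169.04 = £10,563,309.60.
Operating income = contribution − fixed costs = £10,563,309.60 − £5,827,000 = £4,736,309.60.
Degree of operating leverage = £10,563,309.60 / £4,736,309.60 = 2.2303.
So EBIT moves 2.2303 × (-11.8%) = -26.3%.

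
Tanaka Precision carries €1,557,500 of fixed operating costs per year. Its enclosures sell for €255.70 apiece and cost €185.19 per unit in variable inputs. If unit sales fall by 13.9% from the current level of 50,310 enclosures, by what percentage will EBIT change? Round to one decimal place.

-24.8%

At 50,310 units, contribution = 50,310 × €70.51 = €3,547,358.10.
Subtracting fixed costs: EBIT = €3,547,358.10 − €1,557,500 = €1,989,858.10.
So DOL = total CM / EBIT = €3,547,358.10 / €1,989,858.10 = 1.7827.
Operating income changes by 1.7827 × -13.9% = -24.8%.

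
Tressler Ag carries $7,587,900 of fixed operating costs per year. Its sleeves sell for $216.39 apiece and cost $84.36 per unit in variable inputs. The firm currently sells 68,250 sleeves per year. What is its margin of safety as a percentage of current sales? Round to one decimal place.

15.8%

Each unit contributes $216.39 − $84.36 = $132.03. Break-even units = $7,587,900 ÷ $132.03 = 57,471.03; break-even revenue = 57,471.03 × $216.39 = $12,436,156.03.
Actual sales revenue = 68,250 × $216.39 = $14,768,617.50.
Margin of safety = ($14,768,617.50 − $12,436,156.03) ÷ $14,768,617.50 = 15.8%.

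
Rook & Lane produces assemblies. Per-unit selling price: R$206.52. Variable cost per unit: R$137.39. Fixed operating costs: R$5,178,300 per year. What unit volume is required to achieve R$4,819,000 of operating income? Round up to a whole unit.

Unit CM = price − variable cost = R$206.52 − R$137.39 = R$69.13.
Required volume = (fixed costs + target profit) ÷ CM = (R$5,178,300 + R$4,819,000) ÷ R$69.13 = 144,615.94, so 144,616 assemblies.

144,616 assemblies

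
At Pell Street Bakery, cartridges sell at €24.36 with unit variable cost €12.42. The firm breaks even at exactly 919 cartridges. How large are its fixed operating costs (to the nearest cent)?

Each unit contributes €24.36 − €12.42 = €11.94.
Fixed costs = break-even units × CM = 919 × €11.94 = €10,972.86.

€10,972.86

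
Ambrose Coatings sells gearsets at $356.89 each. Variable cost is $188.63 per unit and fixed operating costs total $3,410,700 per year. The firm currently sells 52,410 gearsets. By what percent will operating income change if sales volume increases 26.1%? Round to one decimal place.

+42.6%

Total contribution margin = 52,410 × $168.26 = $8,818,506.60.
Operating income = contribution − fixed costs = $8,818,506.60 − $3,410,700 = $5,407,806.60.
DOL = contribution ÷ EBIT = $8,818,506.60 ÷ $5,407,806.60 = 1.6307.
So EBIT moves 1.6307 × (+26.1%) = +42.6%.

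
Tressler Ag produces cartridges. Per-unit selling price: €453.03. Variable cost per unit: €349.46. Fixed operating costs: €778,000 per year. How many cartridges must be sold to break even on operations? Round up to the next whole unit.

Unit CM = price − variable cost = €453.03 − €349.46 = €103.57.
Break-even volume = fixed costs ÷ CM per unit = €778,000 ÷ €103.57 = 7,511.83, so 7,512 cartridges.

7,512 cartridges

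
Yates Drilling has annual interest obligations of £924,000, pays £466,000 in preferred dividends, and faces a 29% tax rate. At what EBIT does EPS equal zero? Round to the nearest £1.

£1,580,338

Grossing the preferred dividend up to pre-tax terms: £466,000 / (1 − 0.29) = £656,338.03.
EPS = 0 when EBIT covers interest plus the pre-tax preferred burden: £924,000 + £656,338.03 = £1,580,338.03.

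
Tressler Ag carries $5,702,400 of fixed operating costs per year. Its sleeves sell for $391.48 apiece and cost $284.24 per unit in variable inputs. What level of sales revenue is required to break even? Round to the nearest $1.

Contribution margin per unit = $391.48 − $284.24 = $107.24, a CM ratio of $107.24 ÷ $391.48 = 0.2739.
Break-even sales = FC ÷ CM ratio = $5,702,400 × $391.48 / $107.24 = $20,816,631.

$20,816,631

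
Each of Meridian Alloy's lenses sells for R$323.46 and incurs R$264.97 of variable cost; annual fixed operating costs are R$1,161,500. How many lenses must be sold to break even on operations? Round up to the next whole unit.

Unit CM = price − variable cost = R$323.46 − R$264.97 = R$58.49.
Break-even Q = R$1,161,500 / R$58.49 = 19,858.10 → 19,859 lenses.

19,859 lenses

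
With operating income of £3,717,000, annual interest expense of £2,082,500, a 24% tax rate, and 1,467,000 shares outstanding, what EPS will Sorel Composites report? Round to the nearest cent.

Interest = £2,082,500.00, so EBT = £3,717,000 − £2,082,500.00 = £1,634,500.00.
Net income = £1,634,500.00 × (1 − 0.24) = £1,242,220.00.
Per share: £1,242,220.00 / 1,467,000 shares = £0.85.

£0.85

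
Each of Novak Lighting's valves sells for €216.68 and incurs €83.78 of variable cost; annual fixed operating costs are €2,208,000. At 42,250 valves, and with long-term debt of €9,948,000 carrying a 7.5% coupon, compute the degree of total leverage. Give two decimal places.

2.11

At 42,250 units, contribution = 42,250 × €132.90 = €5,615,025.00.
Subtracting fixed costs: EBIT = €5,615,025.00 − €2,208,000 = €3,407,025.00. Interest = €746,100.00.
DOL = €5,615,025.00 ÷ €3,407,025.00 = 1.6481; DFL = €3,407,025.00 ÷ €2,660,925.00 = 1.2804.
Combined leverage = 1.6481 × 1.2804 = 2.1102.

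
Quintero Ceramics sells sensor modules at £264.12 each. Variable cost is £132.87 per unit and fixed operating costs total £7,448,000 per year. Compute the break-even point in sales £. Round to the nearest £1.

£14,987,930

Contribution margin per unit = £264.12 − £132.87 = £131.25, a CM ratio of £131.25 ÷ £264.12 = 0.4969.
Break-even revenue = fixed costs × price ÷ CM = £7,448,000 × £264.12 ÷ £131.25 = £14,987,930.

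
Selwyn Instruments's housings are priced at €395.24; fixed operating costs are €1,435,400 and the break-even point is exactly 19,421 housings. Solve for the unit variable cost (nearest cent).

€321.33

At break-even, FC = Q × (P − VC), so P − VC = €1,435,400 ÷ 19,421 = €73.9097.
Variable cost per unit = €395.24 − €73.9097 = €321.33.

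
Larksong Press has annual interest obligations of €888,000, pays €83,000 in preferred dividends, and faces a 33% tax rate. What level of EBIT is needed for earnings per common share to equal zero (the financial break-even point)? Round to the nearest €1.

Preferred dividends are paid after tax, so their pre-tax equivalent is €83,000 ÷ (1 − 0.33) = €123,880.60.
Financial break-even EBIT = interest + D_p ÷ (1 − t) = €888,000 + €123,880.60 = €1,011,880.60.

€1,011,881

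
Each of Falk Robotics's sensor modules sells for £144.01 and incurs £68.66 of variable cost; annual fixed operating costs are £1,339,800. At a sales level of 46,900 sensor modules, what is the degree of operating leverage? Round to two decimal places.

1.61

Total contribution margin = 46,900 × £75.35 = £3,533,915.00.
Subtracting fixed costs: EBIT = £3,533,915.00 − £1,339,800 = £2,194,115.00.
So DOL = total CM / EBIT = £3,533,915.00 / £2,194,115.00 = 1.6106.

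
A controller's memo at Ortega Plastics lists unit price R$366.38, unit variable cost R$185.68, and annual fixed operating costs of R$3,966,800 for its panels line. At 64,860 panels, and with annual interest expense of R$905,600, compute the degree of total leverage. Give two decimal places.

1.71

Contribution at this volume is 64,860 × R$180.70 = R$11,720,202.00.
EBIT = R$11,720,202.00 − R$3,966,800 = R$7,753,402.00. Interest = R$905,600.00, so EBIT − I = R$6,847,802.00.
DCL = contribution ÷ (EBIT − I) = R$11,720,202.00 ÷ R$6,847,802.00 = 1.7115.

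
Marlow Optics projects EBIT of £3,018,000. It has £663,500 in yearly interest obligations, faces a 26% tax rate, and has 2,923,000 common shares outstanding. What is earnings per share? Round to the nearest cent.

£0.60

Interest = £663,500.00, so EBT = £3,018,000 − £663,500.00 = £2,354,500.00.
After tax at 26%: net income = £2,354,500.00 × 0.74 = £1,742,330.00.
EPS = £1,742,330.00 ÷ 2,923,000 = £0.60.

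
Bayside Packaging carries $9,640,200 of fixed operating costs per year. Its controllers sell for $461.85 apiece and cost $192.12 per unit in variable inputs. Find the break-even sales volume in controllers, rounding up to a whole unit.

Unit CM = price − variable cost = $461.85 − $192.12 = $269.73.
Break-even volume = fixed costs ÷ CM per unit = $9,640,200 ÷ $269.73 = 35,740.18, so 35,741 controllers.

35,741 controllers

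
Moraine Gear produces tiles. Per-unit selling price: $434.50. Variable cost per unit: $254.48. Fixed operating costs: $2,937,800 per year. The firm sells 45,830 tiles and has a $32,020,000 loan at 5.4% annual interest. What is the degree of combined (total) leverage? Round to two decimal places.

2.30

Contribution at this volume is 45,830 × $180.02 = $8,250,316.60.
Operating income = contribution − fixed costs = $8,250,316.60 − $2,937,800 = $5,312,516.60. Interest = $1,729,080.00.
DOL = $8,250,316.60 ÷ $5,312,516.60 = 1.5530; DFL = $5,312,516.60 ÷ $3,583,436.60 = 1.4825.
DCL = DOL × DFL = 1.5530 × 1.4825 = 2.3023.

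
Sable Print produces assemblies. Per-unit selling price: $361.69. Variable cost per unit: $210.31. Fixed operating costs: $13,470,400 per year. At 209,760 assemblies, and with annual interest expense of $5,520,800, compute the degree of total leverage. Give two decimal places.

Contribution at this volume is 209,760 × $151.38 = $31,753,468.80.
Subtracting fixed costs: EBIT = $31,753,468.80 − $13,470,400 = $18,283,068.80. Interest = $5,520,800.00.
DOL = $31,753,468.80 ÷ $18,283,068.80 = 1.7368; DFL = $18,283,068.80 ÷ $12,762,268.80 = 1.4326.
Combined leverage = 1.7368 × 1.4326 = 2.4881.

2.49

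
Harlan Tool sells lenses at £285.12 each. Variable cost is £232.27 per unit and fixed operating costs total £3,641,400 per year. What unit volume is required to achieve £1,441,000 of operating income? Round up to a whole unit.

96,167 lenses

Each unit contributes £285.12 − £232.27 = £52.85.
Need Q such that Q × £52.85 − £3,641,400 = £1,441,000, i.e. Q = £5,082,400 / £52.85 = 96,166.51 → 96,167.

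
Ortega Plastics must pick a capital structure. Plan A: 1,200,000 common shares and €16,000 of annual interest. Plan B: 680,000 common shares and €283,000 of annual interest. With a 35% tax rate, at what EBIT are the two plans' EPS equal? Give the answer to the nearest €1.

€632,154

At indifference, (EBIT − 16,000)(1 − t)/1,200,000 = (EBIT − 283,000)(1 − t)/680,000.
Cancelling (1 − t) and cross-multiplying: 680,000·(EBIT − 16,000) = 1,200,000·(EBIT − 283,000).
Solving, EBIT = (283,000·1,200,000 − 16,000·680,000) / (1,200,000 − 680,000) = 328,720,000,000 / 520,000 = 632,153.85.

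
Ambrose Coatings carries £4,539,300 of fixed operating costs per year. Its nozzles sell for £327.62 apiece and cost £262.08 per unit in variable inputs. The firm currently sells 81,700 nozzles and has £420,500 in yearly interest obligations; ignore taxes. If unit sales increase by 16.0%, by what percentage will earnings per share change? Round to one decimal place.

At 81,700 units, contribution = 81,700 × £65.54 = £5,354,618.00.
Subtracting fixed costs: EBIT = £5,354,618.00 − £4,539,300 = £815,318.00.
After interest of £420,500.00, pre-tax earnings = £394,818.00.
DCL = total CM / (EBIT − I) = £5,354,618.00 / £394,818.00 = 13.5622.
EPS therefore changes by 13.5622 × (+16.0%) = +217.0%.

+217.0%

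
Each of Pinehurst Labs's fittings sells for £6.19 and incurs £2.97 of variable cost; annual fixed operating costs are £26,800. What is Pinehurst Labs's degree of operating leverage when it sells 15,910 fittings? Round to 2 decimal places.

2.10

Total contribution margin = 15,910 × £3.22 = £51,230.20.
Operating income = contribution − fixed costs = £51,230.20 − £26,800 = £24,430.20.
So DOL = total CM / EBIT = £51,230.20 / £24,430.20 = 2.0970.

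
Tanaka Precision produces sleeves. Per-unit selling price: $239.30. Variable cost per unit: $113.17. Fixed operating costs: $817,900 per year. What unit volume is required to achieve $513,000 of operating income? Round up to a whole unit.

Unit CM = price − variable cost = $239.30 − $113.17 = $126.13.
Units = (FC + target) / CM = ($817,900 + $513,000) / $126.13 = 10,551.81, so 10,552 sleeves.

10,552 sleeves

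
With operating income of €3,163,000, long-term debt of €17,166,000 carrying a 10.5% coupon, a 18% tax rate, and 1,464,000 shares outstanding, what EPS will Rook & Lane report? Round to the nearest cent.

€0.76

Pre-tax income = €3,163,000 − €1,802,430.00 = €1,360,570.00.
After tax at 18%: net income = €1,360,570.00 × 0.82 = €1,115,667.40.
EPS = €1,115,667.40 ÷ 1,464,000 = €0.76.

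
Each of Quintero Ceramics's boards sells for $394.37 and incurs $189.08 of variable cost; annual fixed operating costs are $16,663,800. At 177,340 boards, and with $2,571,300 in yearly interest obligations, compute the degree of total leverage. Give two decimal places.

2.12

Total contribution margin = 177,340 × $205.29 = $36,406,128.60.
EBIT = $36,406,128.60 − $16,663,800 = $19,742,328.60. Interest = $2,571,300.00, so EBIT − I = $17,171,028.60.
DCL = contribution ÷ (EBIT − I) = $36,406,128.60 ÷ $17,171,028.60 = 2.1202.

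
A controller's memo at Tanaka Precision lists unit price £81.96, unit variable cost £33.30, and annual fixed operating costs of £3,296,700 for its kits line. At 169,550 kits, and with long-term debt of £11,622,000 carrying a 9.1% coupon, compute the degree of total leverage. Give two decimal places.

2.12

Total contribution margin = 169,550 × £48.66 = £8,250,303.00.
Subtracting fixed costs: EBIT = £8,250,303.00 − £3,296,700 = £4,953,603.00. Interest = £1,057,602.00.
DOL = £8,250,303.00 ÷ £4,953,603.00 = 1.6655; DFL = £4,953,603.00 ÷ £3,896,001.00 = 1.2715.
Combined leverage = 1.6655 × 1.2715 = 2.1177.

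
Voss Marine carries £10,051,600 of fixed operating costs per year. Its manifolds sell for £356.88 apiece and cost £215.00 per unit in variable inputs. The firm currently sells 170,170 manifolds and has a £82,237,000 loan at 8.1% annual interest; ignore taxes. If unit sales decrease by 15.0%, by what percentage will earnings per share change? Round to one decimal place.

Total contribution margin = 170,170 × £141.88 = £24,143,719.60.
EBIT = £24,143,719.60 − £10,051,600 = £14,092,119.60.
Interest = £6,661,197.00, so EBIT − I = £7,430,922.60.
Degree of combined leverage = contribution ÷ (EBIT − I) = £24,143,719.60 ÷ £7,430,922.60 = 3.2491.
%ΔEPS = DCL × %ΔSales = 3.2491 × -15.0% = -48.7%.

-48.7%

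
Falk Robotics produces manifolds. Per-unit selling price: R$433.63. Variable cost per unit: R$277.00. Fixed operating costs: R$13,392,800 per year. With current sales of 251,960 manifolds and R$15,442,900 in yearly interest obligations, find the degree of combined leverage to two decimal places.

Contribution at this volume is 251,960 × R$156.63 = R$39,464,494.80.
Operating income = contribution − fixed costs = R$39,464,494.80 − R$13,392,800 = R$26,071,694.80. Interest = R$15,442,900.00, so EBIT − I = R$10,628,794.80.
DCL = contribution ÷ (EBIT − I) = R$39,464,494.80 ÷ R$10,628,794.80 = 3.7130.

3.71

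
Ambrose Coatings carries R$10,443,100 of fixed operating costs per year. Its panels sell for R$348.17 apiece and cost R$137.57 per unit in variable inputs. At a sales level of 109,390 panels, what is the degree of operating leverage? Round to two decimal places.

1.83

Total contribution margin = 109,390 × R$210.60 = R$23,037,534.00.
Subtracting fixed costs: EBIT = R$23,037,534.00 − R$10,443,100 = R$12,594,434.00.
DOL = contribution ÷ EBIT = R$23,037,534.00 ÷ R$12,594,434.00 = 1.8292.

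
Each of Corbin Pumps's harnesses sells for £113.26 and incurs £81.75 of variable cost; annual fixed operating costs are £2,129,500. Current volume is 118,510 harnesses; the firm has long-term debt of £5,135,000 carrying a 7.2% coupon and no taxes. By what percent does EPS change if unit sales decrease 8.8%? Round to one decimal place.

-26.6%

Contribution at this volume is 118,510 × £31.51 = £3,734,250.10.
Operating income = contribution − fixed costs = £3,734,250.10 − £2,129,500 = £1,604,750.10.
Interest = £369,720.00, so EBIT − I = £1,235,030.10.
Degree of combined leverage = contribution ÷ (EBIT − I) = £3,734,250.10 ÷ £1,235,030.10 = 3.0236.
EPS therefore changes by 3.0236 × (-8.8%) = -26.6%.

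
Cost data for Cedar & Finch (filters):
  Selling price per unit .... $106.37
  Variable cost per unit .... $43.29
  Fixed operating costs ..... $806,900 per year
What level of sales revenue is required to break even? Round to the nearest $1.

$1,360,652

CM per unit = $106.37 − $43.29 = $63.08; CM ratio = $63.08 / $106.37 = 0.5930.
Break-even revenue = fixed costs × price ÷ CM = $806,900 × $106.37 ÷ $63.08 = $1,360,652.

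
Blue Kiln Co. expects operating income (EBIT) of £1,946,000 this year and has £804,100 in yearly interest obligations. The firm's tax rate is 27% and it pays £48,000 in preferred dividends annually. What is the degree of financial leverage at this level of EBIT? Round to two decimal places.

Interest = £804,100.00.
Preferred dividends grossed up pre-tax: £48,000 / (1 − 0.27) = £65,753.42.
DFL = EBIT ÷ [EBIT − I − D_p/(1−t)] = £1,946,000 ÷ [£1,946,000 − £804,100.00 − £65,753.42] = £1,946,000 ÷ £1,076,146.58 = 1.8083.

1.81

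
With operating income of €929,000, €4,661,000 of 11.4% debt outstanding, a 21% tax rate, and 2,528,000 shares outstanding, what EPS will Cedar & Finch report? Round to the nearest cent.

€0.12

Pre-tax income = €929,000 − €531,354.00 = €397,646.00.
Net income = €397,646.00 × (1 − 0.21) = €314,140.34.
EPS = €314,140.34 ÷ 2,528,000 = €0.12.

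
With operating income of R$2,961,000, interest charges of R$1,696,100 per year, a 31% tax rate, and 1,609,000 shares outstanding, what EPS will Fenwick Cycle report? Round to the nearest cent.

Interest = R$1,696,100.00, so EBT = R$2,961,000 − R$1,696,100.00 = R$1,264,900.00.
Net income = R$1,264,900.00 × (1 − 0.31) = R$872,781.00.
Per share: R$872,781.00 / 1,609,000 shares = R$0.54.

R$0.54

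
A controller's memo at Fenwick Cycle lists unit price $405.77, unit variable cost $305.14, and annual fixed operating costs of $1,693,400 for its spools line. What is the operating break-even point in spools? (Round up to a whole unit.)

Unit CM = price − variable cost = $405.77 − $305.14 = $100.63.
Break-even volume = fixed costs ÷ CM per unit = $1,693,400 ÷ $100.63 = 16,827.98, so 16,828 spools.

16,828 spools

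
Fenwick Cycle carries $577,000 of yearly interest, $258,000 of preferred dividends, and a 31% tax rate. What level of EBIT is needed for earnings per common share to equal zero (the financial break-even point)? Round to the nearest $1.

Preferred dividends are paid after tax, so their pre-tax equivalent is $258,000 ÷ (1 − 0.31) = $373,913.04.
Financial break-even EBIT = interest + D_p ÷ (1 − t) = $577,000 + $373,913.04 = $950,913.04.

$950,913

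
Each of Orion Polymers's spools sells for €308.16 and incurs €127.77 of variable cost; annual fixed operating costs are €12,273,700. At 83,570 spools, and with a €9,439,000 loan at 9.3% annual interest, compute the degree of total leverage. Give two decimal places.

7.84

Contribution at this volume is 83,570 × €180.39 = €15,075,192.30.
Subtracting fixed costs: EBIT = €15,075,192.30 − €12,273,700 = €2,801,492.30. Interest = €877,827.00.
DOL = €15,075,192.30 ÷ €2,801,492.30 = 5.3811; DFL = €2,801,492.30 ÷ €1,923,665.30 = 1.4563.
DCL = DOL × DFL = 5.3811 × 1.4563 = 7.8365.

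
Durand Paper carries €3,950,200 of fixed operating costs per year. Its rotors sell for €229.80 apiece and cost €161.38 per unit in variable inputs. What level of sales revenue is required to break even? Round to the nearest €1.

CM per unit = €229.80 − €161.38 = €68.42; CM ratio = €68.42 / €229.80 = 0.2977.
Break-even revenue = fixed costs × price ÷ CM = €3,950,200 × €229.80 ÷ €68.42 = €13,267,407.

€13,267,407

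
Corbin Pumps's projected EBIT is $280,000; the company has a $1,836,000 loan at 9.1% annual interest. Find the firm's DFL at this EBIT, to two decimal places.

2.48

Annual interest charges come to $167,076.00.
DFL = EBIT ÷ (EBIT − I) = $280,000 ÷ ($280,000 − $167,076.00) = $280,000 ÷ $112,924.00 = 2.4795.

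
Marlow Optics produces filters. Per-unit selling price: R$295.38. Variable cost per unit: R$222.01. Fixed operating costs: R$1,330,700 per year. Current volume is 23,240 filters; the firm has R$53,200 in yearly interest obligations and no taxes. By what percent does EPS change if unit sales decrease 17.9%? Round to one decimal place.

Contribution at this volume is 23,240 × R$73.37 = R$1,705,118.80.
Subtracting fixed costs: EBIT = R$1,705,118.80 − R$1,330,700 = R$374,418.80.
Interest = R$53,200.00, so EBIT − I = R$321,218.80.
Degree of combined leverage = contribution ÷ (EBIT − I) = R$1,705,118.80 ÷ R$321,218.80 = 5.3083.
%ΔEPS = DCL × %ΔSales = 5.3083 × -17.9% = -95.0%.

-95.0%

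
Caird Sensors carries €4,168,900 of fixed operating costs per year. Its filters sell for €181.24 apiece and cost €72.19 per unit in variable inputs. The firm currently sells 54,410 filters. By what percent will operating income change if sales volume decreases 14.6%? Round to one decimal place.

-49.1%

At 54,410 units, contribution = 54,410 × €109.05 = €5,933,410.50.
Operating income = contribution − fixed costs = €5,933,410.50 − €4,168,900 = €1,764,510.50.
So DOL = total CM / EBIT = €5,933,410.50 / €1,764,510.50 = 3.3626.
%ΔEBIT = DOL × %ΔSales = 3.3626 × -14.6% = -49.1%.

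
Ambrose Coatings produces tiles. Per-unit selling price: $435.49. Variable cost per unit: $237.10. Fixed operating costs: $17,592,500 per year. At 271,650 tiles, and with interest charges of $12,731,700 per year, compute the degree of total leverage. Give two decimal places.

Contribution at this volume is 271,650 × $198.39 = $53,892,643.50.
EBIT = $53,892,643.50 − $17,592,500 = $36,300,143.50. Interest = $12,731,700.00, so EBIT − I = $23,568,443.50.
Degree of total leverage = total CM / (EBIT − interest) = $53,892,643.50 / $23,568,443.50 = 2.2866.

2.29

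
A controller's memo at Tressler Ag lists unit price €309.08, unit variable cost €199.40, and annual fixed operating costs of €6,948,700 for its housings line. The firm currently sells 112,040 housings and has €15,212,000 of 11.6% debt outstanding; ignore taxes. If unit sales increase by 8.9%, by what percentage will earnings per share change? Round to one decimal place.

+30.6%

Contribution at this volume is 112,040 × €109.68 = €12,288,547.20.
Subtracting fixed costs: EBIT = €12,288,547.20 − €6,948,700 = €5,339,847.20.
Interest = €1,764,592.00, so EBIT − I = €3,575,255.20.
DCL = total CM / (EBIT − I) = €12,288,547.20 / €3,575,255.20 = 3.4371.
EPS therefore changes by 3.4371 × (+8.9%) = +30.6%.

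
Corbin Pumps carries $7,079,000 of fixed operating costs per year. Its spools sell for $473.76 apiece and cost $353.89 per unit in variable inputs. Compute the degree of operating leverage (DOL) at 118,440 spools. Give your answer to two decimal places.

1.99

Total contribution margin = 118,440 × $119.87 = $14,197,402.80.
EBIT = $14,197,402.80 − $7,079,000 = $7,118,402.80.
DOL = contribution ÷ EBIT = $14,197,402.80 ÷ $7,118,402.80 = 1.9945.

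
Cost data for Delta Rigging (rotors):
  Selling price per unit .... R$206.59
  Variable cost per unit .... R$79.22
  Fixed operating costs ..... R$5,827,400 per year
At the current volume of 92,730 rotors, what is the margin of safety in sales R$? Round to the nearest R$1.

Contribution margin per unit = R$206.59 − R$79.22 = R$127.37. Break-even units = R$5,827,400 ÷ R$127.37 = 45,751.75; break-even revenue = 45,751.75 × R$206.59 = R$9,451,853.39.
Actual sales revenue = 92,730 × R$206.59 = R$19,157,090.70.
Margin of safety = R$19,157,090.70 − R$9,451,853.39 = R$9,705,237.

R$9,705,237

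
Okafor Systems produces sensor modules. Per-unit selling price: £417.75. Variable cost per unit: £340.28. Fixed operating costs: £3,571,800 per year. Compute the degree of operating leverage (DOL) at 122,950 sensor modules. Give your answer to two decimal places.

1.60

Total contribution margin = 122,950 × £77.47 = £9,524,936.50.
Operating income = contribution − fixed costs = £9,524,936.50 − £3,571,800 = £5,953,136.50.
Degree of operating leverage = £9,524,936.50 / £5,953,136.50 = 1.6000.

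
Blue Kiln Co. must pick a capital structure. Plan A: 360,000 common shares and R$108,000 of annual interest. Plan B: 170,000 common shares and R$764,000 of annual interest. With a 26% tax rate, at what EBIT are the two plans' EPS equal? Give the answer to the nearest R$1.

R$1,350,947

At indifference, (EBIT − 108,000)(1 − t)/360,000 = (EBIT − 764,000)(1 − t)/170,000.
The (1 − t) factor cancels: (EBIT − 108,000) × 170,000 = (EBIT − 764,000) × 360,000.
Solving, EBIT = (764,000·360,000 − 108,000·170,000) / (360,000 − 170,000) = 256,680,000,000 / 190,000 = 1,350,947.37.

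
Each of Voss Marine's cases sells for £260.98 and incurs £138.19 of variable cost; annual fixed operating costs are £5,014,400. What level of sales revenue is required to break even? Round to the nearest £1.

£10,657,693

CM per unit = £260.98 − £138.19 = £122.79; CM ratio = £122.79 / £260.98 = 0.4705.
Break-even sales = FC ÷ CM ratio = £5,014,400 × £260.98 / £122.79 = £10,657,693.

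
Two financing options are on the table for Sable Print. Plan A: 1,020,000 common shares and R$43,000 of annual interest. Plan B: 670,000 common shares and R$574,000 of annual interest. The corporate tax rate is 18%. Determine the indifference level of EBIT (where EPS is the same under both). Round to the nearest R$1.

R$1,590,486

At indifference, (EBIT − 43,000)(1 − t)/1,020,000 = (EBIT − 574,000)(1 − t)/670,000.
Cancelling (1 − t) and cross-multiplying: 670,000·(EBIT − 43,000) = 1,020,000·(EBIT − 574,000).
EBIT × (1,020,000 − 670,000) = 574,000 × 1,020,000 − 43,000 × 670,000 = 556,670,000,000, so EBIT = 556,670,000,000 ÷ 350,000 = 1,590,485.71.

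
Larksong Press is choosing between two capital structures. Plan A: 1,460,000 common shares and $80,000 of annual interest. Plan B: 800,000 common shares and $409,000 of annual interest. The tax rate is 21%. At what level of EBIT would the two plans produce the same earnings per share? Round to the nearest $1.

At indifference, (EBIT − 80,000)(1 − t)/1,460,000 = (EBIT − 409,000)(1 − t)/800,000.
Cancelling (1 − t) and cross-multiplying: 800,000·(EBIT − 80,000) = 1,460,000·(EBIT − 409,000).
Solving, EBIT = (409,000·1,460,000 − 80,000·800,000) / (1,460,000 − 800,000) = 533,140,000,000 / 660,000 = 807,787.88.

$807,788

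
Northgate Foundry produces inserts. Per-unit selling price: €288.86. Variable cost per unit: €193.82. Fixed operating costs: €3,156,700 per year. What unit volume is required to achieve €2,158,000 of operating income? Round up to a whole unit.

55,921 inserts

Contribution margin per unit = €288.86 − €193.82 = €95.04.
Units = (FC + target) / CM = (€3,156,700 + €2,158,000) / €95.04 = 55,920.66, so 55,921 inserts.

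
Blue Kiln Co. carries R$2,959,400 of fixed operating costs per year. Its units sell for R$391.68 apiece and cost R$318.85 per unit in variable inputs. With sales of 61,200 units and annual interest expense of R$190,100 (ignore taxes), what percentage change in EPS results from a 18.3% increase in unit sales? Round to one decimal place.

+62.4%

At 61,200 units, contribution = 61,200 × R$72.83 = R$4,457,196.00.
EBIT = R$4,457,196.00 − R$2,959,400 = R$1,497,796.00.
Interest = R$190,100.00, so EBIT − I = R$1,307,696.00.
Degree of combined leverage = contribution ÷ (EBIT − I) = R$4,457,196.00 ÷ R$1,307,696.00 = 3.4084.
EPS therefore changes by 3.4084 × (+18.3%) = +62.4%.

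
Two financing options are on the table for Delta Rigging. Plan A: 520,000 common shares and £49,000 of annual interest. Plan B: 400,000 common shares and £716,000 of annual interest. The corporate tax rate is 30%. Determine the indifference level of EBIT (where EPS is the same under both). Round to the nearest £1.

£2,939,333

At indifference, (EBIT − 49,000)(1 − t)/520,000 = (EBIT − 716,000)(1 − t)/400,000.
Cancelling (1 − t) and cross-multiplying: 400,000·(EBIT − 49,000) = 520,000·(EBIT − 716,000).
EBIT × (520,000 − 400,000) = 716,000 × 520,000 − 49,000 × 400,000 = 352,720,000,000, so EBIT = 352,720,000,000 ÷ 120,000 = 2,939,333.33.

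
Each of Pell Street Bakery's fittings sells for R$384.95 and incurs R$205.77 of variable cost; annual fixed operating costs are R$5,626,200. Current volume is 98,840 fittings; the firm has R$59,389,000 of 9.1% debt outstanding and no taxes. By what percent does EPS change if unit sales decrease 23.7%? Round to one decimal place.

Total contribution margin = 98,840 × R$179.18 = R$17,710,151.20.
Subtracting fixed costs: EBIT = R$17,710,151.20 − R$5,626,200 = R$12,083,951.20.
After interest of R$5,404,399.00, pre-tax earnings = R$6,679,552.20.
DCL = total CM / (EBIT − I) = R$17,710,151.20 / R$6,679,552.20 = 2.6514.
EPS therefore changes by 2.6514 × (-23.7%) = -62.8%.

-62.8%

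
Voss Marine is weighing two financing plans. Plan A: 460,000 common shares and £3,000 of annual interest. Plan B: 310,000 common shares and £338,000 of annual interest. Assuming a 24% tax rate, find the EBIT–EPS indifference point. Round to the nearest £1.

£1,030,333

At indifference, (EBIT − 3,000)(1 − t)/460,000 = (EBIT − 338,000)(1 − t)/310,000.
The (1 − t) factor cancels: (EBIT − 3,000) × 310,000 = (EBIT − 338,000) × 460,000.
Solving, EBIT = (338,000·460,000 − 3,000·310,000) / (460,000 − 310,000) = 154,550,000,000 / 150,000 = 1,030,333.33.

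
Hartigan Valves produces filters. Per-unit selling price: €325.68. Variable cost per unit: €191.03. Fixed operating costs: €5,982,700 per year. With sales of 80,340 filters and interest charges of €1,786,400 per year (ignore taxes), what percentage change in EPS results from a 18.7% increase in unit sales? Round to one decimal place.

Contribution at this volume is 80,340 × €134.65 = €10,817,781.00.
Operating income = contribution − fixed costs = €10,817,781.00 − €5,982,700 = €4,835,081.00.
Interest = €1,786,400.00, so EBIT − I = €3,048,681.00.
Degree of combined leverage = contribution ÷ (EBIT − I) = €10,817,781.00 ÷ €3,048,681.00 = 3.5483.
%ΔEPS = DCL × %ΔSales = 3.5483 × +18.7% = +66.4%.

+66.4%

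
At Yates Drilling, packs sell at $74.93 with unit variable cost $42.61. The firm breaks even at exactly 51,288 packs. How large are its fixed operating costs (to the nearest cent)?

$1,657,628.16

Contribution margin per unit = $74.93 − $42.61 = $32.32.
Fixed costs = break-even units × CM = 51,288 × $32.32 = $1,657,628.16.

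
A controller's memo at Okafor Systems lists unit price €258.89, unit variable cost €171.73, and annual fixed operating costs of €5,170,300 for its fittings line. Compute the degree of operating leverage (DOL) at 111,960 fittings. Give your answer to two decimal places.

2.13

At 111,960 units, contribution = 111,960 × €87.16 = €9,758,433.60.
Subtracting fixed costs: EBIT = €9,758,433.60 − €5,170,300 = €4,588,133.60.
DOL = contribution ÷ EBIT = €9,758,433.60 ÷ €4,588,133.60 = 2.1269.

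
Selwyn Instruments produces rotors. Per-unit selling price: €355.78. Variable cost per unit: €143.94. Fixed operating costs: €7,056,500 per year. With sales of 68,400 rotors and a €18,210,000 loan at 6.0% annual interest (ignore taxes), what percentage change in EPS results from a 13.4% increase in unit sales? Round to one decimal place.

Total contribution margin = 68,400 × €211.84 = €14,489,856.00.
Operating income = contribution − fixed costs = €14,489,856.00 − €7,056,500 = €7,433,356.00.
Interest = €1,092,600.00, so EBIT − I = €6,340,756.00.
Degree of combined leverage = contribution ÷ (EBIT − I) = €14,489,856.00 ÷ €6,340,756.00 = 2.2852.
EPS therefore changes by 2.2852 × (+13.4%) = +30.6%.

+30.6%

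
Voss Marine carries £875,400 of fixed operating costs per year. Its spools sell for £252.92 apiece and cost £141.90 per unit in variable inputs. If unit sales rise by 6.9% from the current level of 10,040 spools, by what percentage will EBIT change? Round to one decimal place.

Contribution at this volume is 10,040 × £111.02 = £1,114,640.80.
Subtracting fixed costs: EBIT = £1,114,640.80 − £875,400 = £239,240.80.
Degree of operating leverage = £1,114,640.80 / £239,240.80 = 4.6591.
%ΔEBIT = DOL × %ΔSales = 4.6591 × +6.9% = +32.1%.

+32.1%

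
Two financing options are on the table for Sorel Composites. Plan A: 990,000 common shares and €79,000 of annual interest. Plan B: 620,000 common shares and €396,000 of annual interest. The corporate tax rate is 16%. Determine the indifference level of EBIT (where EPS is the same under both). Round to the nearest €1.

At indifference, (EBIT − 79,000)(1 − t)/990,000 = (EBIT − 396,000)(1 − t)/620,000.
The (1 − t) factor cancels: (EBIT − 79,000) × 620,000 = (EBIT − 396,000) × 990,000.
Solving, EBIT = (396,000·990,000 − 79,000·620,000) / (990,000 − 620,000) = 343,060,000,000 / 370,000 = 927,189.19.

€927,189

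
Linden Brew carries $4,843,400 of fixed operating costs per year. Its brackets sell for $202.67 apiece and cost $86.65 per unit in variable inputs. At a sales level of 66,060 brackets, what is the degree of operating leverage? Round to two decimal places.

Total contribution margin = 66,060 × $116.02 = $7,664,281.20.
EBIT = $7,664,281.20 − $4,843,400 = $2,820,881.20.
Degree of operating leverage = $7,664,281.20 / $2,820,881.20 = 2.7170.

2.72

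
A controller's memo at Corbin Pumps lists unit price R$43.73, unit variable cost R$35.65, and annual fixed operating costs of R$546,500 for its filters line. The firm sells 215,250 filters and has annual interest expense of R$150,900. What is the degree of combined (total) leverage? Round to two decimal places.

1.67

Total contribution margin = 215,250 × R$8.08 = R$1,739,220.00.
Subtracting fixed costs: EBIT = R$1,739,220.00 − R$546,500 = R$1,192,720.00. Interest = R$150,900.00.
DOL = R$1,739,220.00 ÷ R$1,192,720.00 = 1.4582; DFL = R$1,192,720.00 ÷ R$1,041,820.00 = 1.1448.
Combined leverage = 1.4582 × 1.1448 = 1.6693.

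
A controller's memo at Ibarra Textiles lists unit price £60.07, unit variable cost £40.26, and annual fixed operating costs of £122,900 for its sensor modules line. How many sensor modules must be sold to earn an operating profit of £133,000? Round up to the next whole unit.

12,918 sensor modules

Each unit contributes £60.07 − £40.26 = £19.81.
Need Q such that Q × £19.81 − £122,900 = £133,000, i.e. Q = £255,900 / £19.81 = 12,917.72 → 12,918.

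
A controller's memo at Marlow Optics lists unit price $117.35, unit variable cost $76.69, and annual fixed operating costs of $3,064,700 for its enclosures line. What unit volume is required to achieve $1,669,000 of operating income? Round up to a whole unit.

Contribution margin per unit = $117.35 − $76.69 = $40.66.
Need Q such that Q × $40.66 − $3,064,700 = $1,669,000, i.e. Q = $4,733,700 / $40.66 = 116,421.54 → 116,422.

116,422 enclosures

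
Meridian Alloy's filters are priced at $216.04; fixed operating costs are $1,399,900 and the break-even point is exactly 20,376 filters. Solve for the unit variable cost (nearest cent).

At break-even, FC = Q × (P − VC), so P − VC = $1,399,900 ÷ 20,376 = $68.7034.
Hence VC = price − CM = $216.04 − $68.7034 = $147.34.

$147.34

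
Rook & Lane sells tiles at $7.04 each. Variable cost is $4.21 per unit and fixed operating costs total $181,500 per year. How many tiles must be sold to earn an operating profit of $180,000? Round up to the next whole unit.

127,739 tiles

Each unit contributes $7.04 − $4.21 = $2.83.
Need Q such that Q × $2.83 − $181,500 = $180,000, i.e. Q = $361,500 / $2.83 = 127,738.52 → 127,739.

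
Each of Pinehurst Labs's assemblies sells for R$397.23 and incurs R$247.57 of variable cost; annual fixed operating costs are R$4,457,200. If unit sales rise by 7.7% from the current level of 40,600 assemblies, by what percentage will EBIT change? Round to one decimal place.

At 40,600 units, contribution = 40,600 × R$149.66 = R$6,076,196.00.
Subtracting fixed costs: EBIT = R$6,076,196.00 − R$4,457,200 = R$1,618,996.00.
Degree of operating leverage = R$6,076,196.00 / R$1,618,996.00 = 3.7531.
%ΔEBIT = DOL × %ΔSales = 3.7531 × +7.7% = +28.9%.

+28.9%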